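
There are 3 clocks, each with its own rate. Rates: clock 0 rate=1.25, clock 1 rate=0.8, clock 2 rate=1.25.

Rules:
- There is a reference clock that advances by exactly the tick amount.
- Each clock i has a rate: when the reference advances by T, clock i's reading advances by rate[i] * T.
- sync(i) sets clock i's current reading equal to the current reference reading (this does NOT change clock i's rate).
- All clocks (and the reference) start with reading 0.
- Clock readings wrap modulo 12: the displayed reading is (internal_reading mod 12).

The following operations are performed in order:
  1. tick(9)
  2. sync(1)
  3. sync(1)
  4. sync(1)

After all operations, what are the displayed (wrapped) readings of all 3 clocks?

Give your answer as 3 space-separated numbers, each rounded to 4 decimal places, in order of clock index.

Answer: 11.2500 9.0000 11.2500

Derivation:
After op 1 tick(9): ref=9.0000 raw=[11.2500 7.2000 11.2500]
After op 2 sync(1): ref=9.0000 raw=[11.2500 9.0000 11.2500]
After op 3 sync(1): ref=9.0000 raw=[11.2500 9.0000 11.2500]
After op 4 sync(1): ref=9.0000 raw=[11.2500 9.0000 11.2500]
Wrap final raw readings (mod 12): 11.2500 mod 12 = 11.2500; 9.0000 mod 12 = 9.0000; 11.2500 mod 12 = 11.2500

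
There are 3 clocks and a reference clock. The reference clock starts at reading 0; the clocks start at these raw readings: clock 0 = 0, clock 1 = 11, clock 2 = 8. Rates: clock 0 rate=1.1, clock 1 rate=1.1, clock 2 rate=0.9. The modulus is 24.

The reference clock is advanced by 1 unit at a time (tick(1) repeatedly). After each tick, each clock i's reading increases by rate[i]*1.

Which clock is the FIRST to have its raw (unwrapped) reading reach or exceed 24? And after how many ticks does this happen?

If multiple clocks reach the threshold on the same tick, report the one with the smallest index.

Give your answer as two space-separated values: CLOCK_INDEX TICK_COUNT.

Answer: 1 12

Derivation:
clock 0: start=0, rate=1.1, needs 24-0 = 24; ticks = ceil(24/1.1) = ceil(21.8182) = 22; reading at tick 22 = 0 + 1.1*22 = 24.2000
clock 1: start=11, rate=1.1, needs 24-11 = 13; ticks = ceil(13/1.1) = ceil(11.8182) = 12; reading at tick 12 = 11 + 1.1*12 = 24.2000
clock 2: start=8, rate=0.9, needs 24-8 = 16; ticks = ceil(16/0.9) = ceil(17.7778) = 18; reading at tick 18 = 8 + 0.9*18 = 24.2000
Minimum tick count = 12; winners = [1]; smallest index = 1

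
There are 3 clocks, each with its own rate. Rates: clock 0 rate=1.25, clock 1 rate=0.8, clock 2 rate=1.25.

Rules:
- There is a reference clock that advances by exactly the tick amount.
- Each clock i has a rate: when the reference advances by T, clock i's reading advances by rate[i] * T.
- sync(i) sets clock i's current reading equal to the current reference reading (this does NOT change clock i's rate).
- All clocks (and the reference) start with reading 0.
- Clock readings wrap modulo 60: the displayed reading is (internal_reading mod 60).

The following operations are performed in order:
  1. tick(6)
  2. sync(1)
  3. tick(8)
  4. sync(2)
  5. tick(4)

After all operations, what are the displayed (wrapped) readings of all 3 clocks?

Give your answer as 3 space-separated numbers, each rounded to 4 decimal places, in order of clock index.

After op 1 tick(6): ref=6.0000 raw=[7.5000 4.8000 7.5000]
After op 2 sync(1): ref=6.0000 raw=[7.5000 6.0000 7.5000]
After op 3 tick(8): ref=14.0000 raw=[17.5000 12.4000 17.5000]
After op 4 sync(2): ref=14.0000 raw=[17.5000 12.4000 14.0000]
After op 5 tick(4): ref=18.0000 raw=[22.5000 15.6000 19.0000]
Wrap final raw readings (mod 60): 22.5000 mod 60 = 22.5000; 15.6000 mod 60 = 15.6000; 19.0000 mod 60 = 19.0000

Answer: 22.5000 15.6000 19.0000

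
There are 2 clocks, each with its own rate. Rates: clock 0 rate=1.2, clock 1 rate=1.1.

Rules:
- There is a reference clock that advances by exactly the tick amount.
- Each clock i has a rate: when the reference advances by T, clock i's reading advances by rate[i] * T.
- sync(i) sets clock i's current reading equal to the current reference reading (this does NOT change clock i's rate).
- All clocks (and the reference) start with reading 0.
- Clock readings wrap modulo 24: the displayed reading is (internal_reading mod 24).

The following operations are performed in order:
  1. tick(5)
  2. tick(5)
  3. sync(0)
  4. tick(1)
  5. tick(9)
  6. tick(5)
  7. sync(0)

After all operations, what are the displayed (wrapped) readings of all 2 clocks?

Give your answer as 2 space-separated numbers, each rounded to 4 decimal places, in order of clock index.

Answer: 1.0000 3.5000

Derivation:
After op 1 tick(5): ref=5.0000 raw=[6.0000 5.5000]
After op 2 tick(5): ref=10.0000 raw=[12.0000 11.0000]
After op 3 sync(0): ref=10.0000 raw=[10.0000 11.0000]
After op 4 tick(1): ref=11.0000 raw=[11.2000 12.1000]
After op 5 tick(9): ref=20.0000 raw=[22.0000 22.0000]
After op 6 tick(5): ref=25.0000 raw=[28.0000 27.5000]
After op 7 sync(0): ref=25.0000 raw=[25.0000 27.5000]
Wrap final raw readings (mod 24): 25.0000 mod 24 = 1.0000; 27.5000 mod 24 = 3.5000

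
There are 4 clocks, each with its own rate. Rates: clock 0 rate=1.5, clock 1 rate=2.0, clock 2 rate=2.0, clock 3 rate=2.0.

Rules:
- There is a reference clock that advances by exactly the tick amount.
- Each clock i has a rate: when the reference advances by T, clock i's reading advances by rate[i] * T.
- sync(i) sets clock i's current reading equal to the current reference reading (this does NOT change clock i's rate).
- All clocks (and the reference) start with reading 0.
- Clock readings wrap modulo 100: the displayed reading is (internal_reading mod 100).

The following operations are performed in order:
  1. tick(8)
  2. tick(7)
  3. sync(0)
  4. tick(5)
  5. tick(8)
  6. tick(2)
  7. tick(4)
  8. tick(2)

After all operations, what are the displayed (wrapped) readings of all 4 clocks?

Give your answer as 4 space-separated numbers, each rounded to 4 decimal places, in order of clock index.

After op 1 tick(8): ref=8.0000 raw=[12.0000 16.0000 16.0000 16.0000]
After op 2 tick(7): ref=15.0000 raw=[22.5000 30.0000 30.0000 30.0000]
After op 3 sync(0): ref=15.0000 raw=[15.0000 30.0000 30.0000 30.0000]
After op 4 tick(5): ref=20.0000 raw=[22.5000 40.0000 40.0000 40.0000]
After op 5 tick(8): ref=28.0000 raw=[34.5000 56.0000 56.0000 56.0000]
After op 6 tick(2): ref=30.0000 raw=[37.5000 60.0000 60.0000 60.0000]
After op 7 tick(4): ref=34.0000 raw=[43.5000 68.0000 68.0000 68.0000]
After op 8 tick(2): ref=36.0000 raw=[46.5000 72.0000 72.0000 72.0000]
Wrap final raw readings (mod 100): 46.5000 mod 100 = 46.5000; 72.0000 mod 100 = 72.0000; 72.0000 mod 100 = 72.0000; 72.0000 mod 100 = 72.0000

Answer: 46.5000 72.0000 72.0000 72.0000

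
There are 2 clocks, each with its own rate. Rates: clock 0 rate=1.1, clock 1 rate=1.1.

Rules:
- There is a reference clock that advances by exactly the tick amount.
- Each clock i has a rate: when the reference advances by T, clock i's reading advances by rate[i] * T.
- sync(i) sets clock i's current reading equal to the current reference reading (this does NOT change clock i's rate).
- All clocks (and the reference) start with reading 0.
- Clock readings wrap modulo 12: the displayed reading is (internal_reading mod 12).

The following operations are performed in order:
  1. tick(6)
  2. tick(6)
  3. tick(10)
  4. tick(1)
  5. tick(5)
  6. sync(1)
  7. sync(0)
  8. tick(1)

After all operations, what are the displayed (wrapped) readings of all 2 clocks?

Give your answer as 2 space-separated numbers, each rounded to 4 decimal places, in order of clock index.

After op 1 tick(6): ref=6.0000 raw=[6.6000 6.6000]
After op 2 tick(6): ref=12.0000 raw=[13.2000 13.2000]
After op 3 tick(10): ref=22.0000 raw=[24.2000 24.2000]
After op 4 tick(1): ref=23.0000 raw=[25.3000 25.3000]
After op 5 tick(5): ref=28.0000 raw=[30.8000 30.8000]
After op 6 sync(1): ref=28.0000 raw=[30.8000 28.0000]
After op 7 sync(0): ref=28.0000 raw=[28.0000 28.0000]
After op 8 tick(1): ref=29.0000 raw=[29.1000 29.1000]
Wrap final raw readings (mod 12): 29.1000 mod 12 = 5.1000; 29.1000 mod 12 = 5.1000

Answer: 5.1000 5.1000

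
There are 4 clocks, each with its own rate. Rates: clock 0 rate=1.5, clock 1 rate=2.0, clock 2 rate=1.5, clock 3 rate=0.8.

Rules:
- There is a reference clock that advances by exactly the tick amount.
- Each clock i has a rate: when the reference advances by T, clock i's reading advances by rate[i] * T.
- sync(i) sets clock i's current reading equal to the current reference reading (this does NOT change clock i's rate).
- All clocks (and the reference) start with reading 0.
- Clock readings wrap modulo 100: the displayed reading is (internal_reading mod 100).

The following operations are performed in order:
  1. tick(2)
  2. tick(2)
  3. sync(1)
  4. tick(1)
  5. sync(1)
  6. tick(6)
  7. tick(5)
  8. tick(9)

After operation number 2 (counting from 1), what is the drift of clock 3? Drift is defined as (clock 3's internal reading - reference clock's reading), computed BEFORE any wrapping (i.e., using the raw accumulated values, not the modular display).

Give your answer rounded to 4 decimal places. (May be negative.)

Answer: -0.8000

Derivation:
After op 1 tick(2): ref=2.0000 raw=[3.0000 4.0000 3.0000 1.6000]
After op 2 tick(2): ref=4.0000 raw=[6.0000 8.0000 6.0000 3.2000]
Drift of clock 3 after op 2: 3.2000 - 4.0000 = -0.8000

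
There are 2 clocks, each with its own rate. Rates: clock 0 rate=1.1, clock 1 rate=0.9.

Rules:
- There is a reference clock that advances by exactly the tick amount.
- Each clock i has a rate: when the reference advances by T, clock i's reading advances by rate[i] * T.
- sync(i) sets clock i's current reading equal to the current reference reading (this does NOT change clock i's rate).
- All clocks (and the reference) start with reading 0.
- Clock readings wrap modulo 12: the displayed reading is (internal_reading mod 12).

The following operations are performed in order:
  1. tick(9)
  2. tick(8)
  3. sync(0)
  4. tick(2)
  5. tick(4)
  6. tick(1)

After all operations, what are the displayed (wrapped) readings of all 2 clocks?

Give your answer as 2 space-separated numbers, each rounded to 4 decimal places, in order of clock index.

After op 1 tick(9): ref=9.0000 raw=[9.9000 8.1000]
After op 2 tick(8): ref=17.0000 raw=[18.7000 15.3000]
After op 3 sync(0): ref=17.0000 raw=[17.0000 15.3000]
After op 4 tick(2): ref=19.0000 raw=[19.2000 17.1000]
After op 5 tick(4): ref=23.0000 raw=[23.6000 20.7000]
After op 6 tick(1): ref=24.0000 raw=[24.7000 21.6000]
Wrap final raw readings (mod 12): 24.7000 mod 12 = 0.7000; 21.6000 mod 12 = 9.6000

Answer: 0.7000 9.6000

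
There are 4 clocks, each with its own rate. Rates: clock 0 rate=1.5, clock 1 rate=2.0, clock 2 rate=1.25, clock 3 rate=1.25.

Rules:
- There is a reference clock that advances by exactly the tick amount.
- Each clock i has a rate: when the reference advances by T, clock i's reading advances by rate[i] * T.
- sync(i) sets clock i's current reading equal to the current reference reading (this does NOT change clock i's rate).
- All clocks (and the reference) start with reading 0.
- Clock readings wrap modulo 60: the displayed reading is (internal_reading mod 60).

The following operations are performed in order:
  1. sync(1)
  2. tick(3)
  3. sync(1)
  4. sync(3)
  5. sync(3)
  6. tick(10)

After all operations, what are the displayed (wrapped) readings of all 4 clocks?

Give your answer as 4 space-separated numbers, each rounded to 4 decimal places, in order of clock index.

Answer: 19.5000 23.0000 16.2500 15.5000

Derivation:
After op 1 sync(1): ref=0.0000 raw=[0.0000 0.0000 0.0000 0.0000]
After op 2 tick(3): ref=3.0000 raw=[4.5000 6.0000 3.7500 3.7500]
After op 3 sync(1): ref=3.0000 raw=[4.5000 3.0000 3.7500 3.7500]
After op 4 sync(3): ref=3.0000 raw=[4.5000 3.0000 3.7500 3.0000]
After op 5 sync(3): ref=3.0000 raw=[4.5000 3.0000 3.7500 3.0000]
After op 6 tick(10): ref=13.0000 raw=[19.5000 23.0000 16.2500 15.5000]
Wrap final raw readings (mod 60): 19.5000 mod 60 = 19.5000; 23.0000 mod 60 = 23.0000; 16.2500 mod 60 = 16.2500; 15.5000 mod 60 = 15.5000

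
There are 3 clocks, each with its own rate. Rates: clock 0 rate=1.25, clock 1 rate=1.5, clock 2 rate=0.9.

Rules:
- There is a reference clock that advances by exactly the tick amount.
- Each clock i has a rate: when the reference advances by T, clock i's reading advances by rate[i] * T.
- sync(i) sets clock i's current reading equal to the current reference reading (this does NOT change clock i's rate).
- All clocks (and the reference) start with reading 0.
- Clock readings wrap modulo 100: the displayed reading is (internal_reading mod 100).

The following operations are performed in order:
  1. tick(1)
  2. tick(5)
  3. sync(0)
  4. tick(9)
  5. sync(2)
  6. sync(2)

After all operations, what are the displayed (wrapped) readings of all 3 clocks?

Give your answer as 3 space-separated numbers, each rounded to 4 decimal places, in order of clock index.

After op 1 tick(1): ref=1.0000 raw=[1.2500 1.5000 0.9000]
After op 2 tick(5): ref=6.0000 raw=[7.5000 9.0000 5.4000]
After op 3 sync(0): ref=6.0000 raw=[6.0000 9.0000 5.4000]
After op 4 tick(9): ref=15.0000 raw=[17.2500 22.5000 13.5000]
After op 5 sync(2): ref=15.0000 raw=[17.2500 22.5000 15.0000]
After op 6 sync(2): ref=15.0000 raw=[17.2500 22.5000 15.0000]
Wrap final raw readings (mod 100): 17.2500 mod 100 = 17.2500; 22.5000 mod 100 = 22.5000; 15.0000 mod 100 = 15.0000

Answer: 17.2500 22.5000 15.0000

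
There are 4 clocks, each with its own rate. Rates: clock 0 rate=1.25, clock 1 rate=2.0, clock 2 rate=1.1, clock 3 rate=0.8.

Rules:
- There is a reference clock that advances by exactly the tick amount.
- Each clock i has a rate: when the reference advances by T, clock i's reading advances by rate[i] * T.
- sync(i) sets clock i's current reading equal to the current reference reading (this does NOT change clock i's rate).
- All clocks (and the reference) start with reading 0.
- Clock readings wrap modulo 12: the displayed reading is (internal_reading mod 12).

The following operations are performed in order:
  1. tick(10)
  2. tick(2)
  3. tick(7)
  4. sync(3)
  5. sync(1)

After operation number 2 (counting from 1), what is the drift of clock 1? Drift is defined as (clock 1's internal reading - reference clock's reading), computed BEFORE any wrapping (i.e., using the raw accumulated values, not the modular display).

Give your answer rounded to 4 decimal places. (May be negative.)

After op 1 tick(10): ref=10.0000 raw=[12.5000 20.0000 11.0000 8.0000]
After op 2 tick(2): ref=12.0000 raw=[15.0000 24.0000 13.2000 9.6000]
Drift of clock 1 after op 2: 24.0000 - 12.0000 = 12.0000

Answer: 12.0000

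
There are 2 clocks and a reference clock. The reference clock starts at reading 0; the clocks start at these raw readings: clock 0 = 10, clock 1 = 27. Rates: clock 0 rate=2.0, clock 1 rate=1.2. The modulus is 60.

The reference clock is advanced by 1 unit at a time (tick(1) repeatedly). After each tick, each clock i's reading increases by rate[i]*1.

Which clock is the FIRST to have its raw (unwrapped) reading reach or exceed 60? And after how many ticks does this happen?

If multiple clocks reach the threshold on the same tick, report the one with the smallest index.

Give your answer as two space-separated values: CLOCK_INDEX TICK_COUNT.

Answer: 0 25

Derivation:
clock 0: start=10, rate=2.0, needs 60-10 = 50; ticks = ceil(50/2.0) = ceil(25.0000) = 25; reading at tick 25 = 10 + 2.0*25 = 60.0000
clock 1: start=27, rate=1.2, needs 60-27 = 33; ticks = ceil(33/1.2) = ceil(27.5000) = 28; reading at tick 28 = 27 + 1.2*28 = 60.6000
Minimum tick count = 25; winners = [0]; smallest index = 0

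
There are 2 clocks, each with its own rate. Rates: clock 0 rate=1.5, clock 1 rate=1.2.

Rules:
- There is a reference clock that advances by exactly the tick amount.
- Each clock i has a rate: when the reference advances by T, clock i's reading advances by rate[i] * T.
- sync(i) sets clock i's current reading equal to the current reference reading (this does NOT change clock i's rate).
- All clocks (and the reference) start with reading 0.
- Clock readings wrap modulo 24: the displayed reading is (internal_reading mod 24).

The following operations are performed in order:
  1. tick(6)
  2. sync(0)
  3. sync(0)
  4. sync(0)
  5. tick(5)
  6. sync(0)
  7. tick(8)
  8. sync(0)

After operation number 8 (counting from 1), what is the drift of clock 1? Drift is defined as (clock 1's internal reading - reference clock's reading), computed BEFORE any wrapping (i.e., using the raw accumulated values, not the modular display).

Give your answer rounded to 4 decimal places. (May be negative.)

After op 1 tick(6): ref=6.0000 raw=[9.0000 7.2000]
After op 2 sync(0): ref=6.0000 raw=[6.0000 7.2000]
After op 3 sync(0): ref=6.0000 raw=[6.0000 7.2000]
After op 4 sync(0): ref=6.0000 raw=[6.0000 7.2000]
After op 5 tick(5): ref=11.0000 raw=[13.5000 13.2000]
After op 6 sync(0): ref=11.0000 raw=[11.0000 13.2000]
After op 7 tick(8): ref=19.0000 raw=[23.0000 22.8000]
After op 8 sync(0): ref=19.0000 raw=[19.0000 22.8000]
Drift of clock 1 after op 8: 22.8000 - 19.0000 = 3.8000

Answer: 3.8000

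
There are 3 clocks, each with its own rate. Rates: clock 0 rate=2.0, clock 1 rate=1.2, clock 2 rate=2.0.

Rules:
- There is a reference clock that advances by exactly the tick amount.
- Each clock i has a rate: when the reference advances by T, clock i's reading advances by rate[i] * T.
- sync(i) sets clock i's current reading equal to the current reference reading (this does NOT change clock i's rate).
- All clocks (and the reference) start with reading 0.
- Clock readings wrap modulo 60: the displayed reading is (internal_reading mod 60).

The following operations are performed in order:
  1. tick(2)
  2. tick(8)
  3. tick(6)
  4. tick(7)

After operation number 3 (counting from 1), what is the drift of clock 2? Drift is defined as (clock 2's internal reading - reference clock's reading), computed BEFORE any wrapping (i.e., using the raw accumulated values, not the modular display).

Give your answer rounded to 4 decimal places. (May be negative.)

Answer: 16.0000

Derivation:
After op 1 tick(2): ref=2.0000 raw=[4.0000 2.4000 4.0000]
After op 2 tick(8): ref=10.0000 raw=[20.0000 12.0000 20.0000]
After op 3 tick(6): ref=16.0000 raw=[32.0000 19.2000 32.0000]
Drift of clock 2 after op 3: 32.0000 - 16.0000 = 16.0000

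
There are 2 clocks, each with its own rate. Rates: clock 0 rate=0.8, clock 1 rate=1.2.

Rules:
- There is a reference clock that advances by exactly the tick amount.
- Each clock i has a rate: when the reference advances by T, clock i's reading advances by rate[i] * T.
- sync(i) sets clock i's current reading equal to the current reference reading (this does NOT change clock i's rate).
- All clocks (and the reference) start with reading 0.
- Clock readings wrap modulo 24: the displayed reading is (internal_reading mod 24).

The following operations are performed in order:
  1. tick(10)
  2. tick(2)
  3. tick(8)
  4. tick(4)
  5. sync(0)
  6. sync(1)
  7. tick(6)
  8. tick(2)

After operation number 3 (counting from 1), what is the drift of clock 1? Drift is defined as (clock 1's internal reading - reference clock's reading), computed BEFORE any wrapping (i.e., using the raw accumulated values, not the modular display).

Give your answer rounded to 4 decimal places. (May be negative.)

Answer: 4.0000

Derivation:
After op 1 tick(10): ref=10.0000 raw=[8.0000 12.0000]
After op 2 tick(2): ref=12.0000 raw=[9.6000 14.4000]
After op 3 tick(8): ref=20.0000 raw=[16.0000 24.0000]
Drift of clock 1 after op 3: 24.0000 - 20.0000 = 4.0000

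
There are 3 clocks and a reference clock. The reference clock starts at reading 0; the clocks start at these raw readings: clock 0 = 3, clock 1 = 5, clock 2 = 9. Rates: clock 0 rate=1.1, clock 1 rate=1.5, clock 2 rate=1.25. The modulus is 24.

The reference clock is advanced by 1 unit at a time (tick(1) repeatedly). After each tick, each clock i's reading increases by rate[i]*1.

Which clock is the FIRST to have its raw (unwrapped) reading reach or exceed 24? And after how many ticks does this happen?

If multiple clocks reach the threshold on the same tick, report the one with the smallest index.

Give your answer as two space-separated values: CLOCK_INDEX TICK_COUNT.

Answer: 2 12

Derivation:
clock 0: start=3, rate=1.1, needs 24-3 = 21; ticks = ceil(21/1.1) = ceil(19.0909) = 20; reading at tick 20 = 3 + 1.1*20 = 25.0000
clock 1: start=5, rate=1.5, needs 24-5 = 19; ticks = ceil(19/1.5) = ceil(12.6667) = 13; reading at tick 13 = 5 + 1.5*13 = 24.5000
clock 2: start=9, rate=1.25, needs 24-9 = 15; ticks = ceil(15/1.25) = ceil(12.0000) = 12; reading at tick 12 = 9 + 1.25*12 = 24.0000
Minimum tick count = 12; winners = [2]; smallest index = 2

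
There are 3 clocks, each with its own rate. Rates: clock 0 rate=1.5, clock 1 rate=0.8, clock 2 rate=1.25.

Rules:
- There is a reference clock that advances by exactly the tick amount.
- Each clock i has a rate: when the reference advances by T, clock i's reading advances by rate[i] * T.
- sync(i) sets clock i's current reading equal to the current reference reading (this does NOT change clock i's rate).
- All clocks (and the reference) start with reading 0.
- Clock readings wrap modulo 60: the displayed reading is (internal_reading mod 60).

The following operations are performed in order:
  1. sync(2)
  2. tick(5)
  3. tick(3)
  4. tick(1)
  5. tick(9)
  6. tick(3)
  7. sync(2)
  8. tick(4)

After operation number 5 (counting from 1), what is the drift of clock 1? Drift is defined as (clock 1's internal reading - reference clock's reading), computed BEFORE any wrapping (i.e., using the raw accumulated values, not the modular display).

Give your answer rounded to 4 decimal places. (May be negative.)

Answer: -3.6000

Derivation:
After op 1 sync(2): ref=0.0000 raw=[0.0000 0.0000 0.0000]
After op 2 tick(5): ref=5.0000 raw=[7.5000 4.0000 6.2500]
After op 3 tick(3): ref=8.0000 raw=[12.0000 6.4000 10.0000]
After op 4 tick(1): ref=9.0000 raw=[13.5000 7.2000 11.2500]
After op 5 tick(9): ref=18.0000 raw=[27.0000 14.4000 22.5000]
Drift of clock 1 after op 5: 14.4000 - 18.0000 = -3.6000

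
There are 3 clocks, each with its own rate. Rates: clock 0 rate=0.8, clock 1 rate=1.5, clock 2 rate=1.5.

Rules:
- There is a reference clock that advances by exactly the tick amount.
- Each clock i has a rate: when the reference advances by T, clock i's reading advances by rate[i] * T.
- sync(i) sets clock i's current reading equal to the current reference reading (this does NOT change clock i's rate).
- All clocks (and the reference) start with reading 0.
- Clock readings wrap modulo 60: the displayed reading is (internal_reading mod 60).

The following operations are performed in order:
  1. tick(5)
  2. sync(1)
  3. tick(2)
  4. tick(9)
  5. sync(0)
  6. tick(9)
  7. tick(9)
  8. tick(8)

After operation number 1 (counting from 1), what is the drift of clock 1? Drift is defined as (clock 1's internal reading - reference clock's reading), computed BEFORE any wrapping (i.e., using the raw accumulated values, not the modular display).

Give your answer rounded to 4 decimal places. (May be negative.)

Answer: 2.5000

Derivation:
After op 1 tick(5): ref=5.0000 raw=[4.0000 7.5000 7.5000]
Drift of clock 1 after op 1: 7.5000 - 5.0000 = 2.5000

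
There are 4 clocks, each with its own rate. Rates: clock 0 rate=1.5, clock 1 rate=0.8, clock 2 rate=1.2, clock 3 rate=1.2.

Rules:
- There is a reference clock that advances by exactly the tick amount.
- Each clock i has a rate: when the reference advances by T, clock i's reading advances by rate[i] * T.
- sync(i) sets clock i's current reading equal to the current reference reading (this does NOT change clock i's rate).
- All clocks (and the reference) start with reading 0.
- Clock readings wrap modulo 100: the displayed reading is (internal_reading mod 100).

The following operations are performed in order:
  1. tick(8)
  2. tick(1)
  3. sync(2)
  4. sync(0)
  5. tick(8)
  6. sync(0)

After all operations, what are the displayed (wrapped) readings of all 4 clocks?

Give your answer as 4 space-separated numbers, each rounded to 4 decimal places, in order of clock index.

Answer: 17.0000 13.6000 18.6000 20.4000

Derivation:
After op 1 tick(8): ref=8.0000 raw=[12.0000 6.4000 9.6000 9.6000]
After op 2 tick(1): ref=9.0000 raw=[13.5000 7.2000 10.8000 10.8000]
After op 3 sync(2): ref=9.0000 raw=[13.5000 7.2000 9.0000 10.8000]
After op 4 sync(0): ref=9.0000 raw=[9.0000 7.2000 9.0000 10.8000]
After op 5 tick(8): ref=17.0000 raw=[21.0000 13.6000 18.6000 20.4000]
After op 6 sync(0): ref=17.0000 raw=[17.0000 13.6000 18.6000 20.4000]
Wrap final raw readings (mod 100): 17.0000 mod 100 = 17.0000; 13.6000 mod 100 = 13.6000; 18.6000 mod 100 = 18.6000; 20.4000 mod 100 = 20.4000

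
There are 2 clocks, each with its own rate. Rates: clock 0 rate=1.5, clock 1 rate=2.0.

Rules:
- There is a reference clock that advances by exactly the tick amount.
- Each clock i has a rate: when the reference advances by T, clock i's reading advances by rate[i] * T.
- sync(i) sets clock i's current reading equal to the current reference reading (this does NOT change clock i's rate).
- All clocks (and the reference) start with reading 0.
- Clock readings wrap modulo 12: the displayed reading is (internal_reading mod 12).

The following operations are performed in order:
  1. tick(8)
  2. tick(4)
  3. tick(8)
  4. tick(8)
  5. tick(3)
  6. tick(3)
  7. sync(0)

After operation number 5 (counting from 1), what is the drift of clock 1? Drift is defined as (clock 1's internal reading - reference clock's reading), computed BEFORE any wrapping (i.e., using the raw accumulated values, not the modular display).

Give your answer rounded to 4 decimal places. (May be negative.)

Answer: 31.0000

Derivation:
After op 1 tick(8): ref=8.0000 raw=[12.0000 16.0000]
After op 2 tick(4): ref=12.0000 raw=[18.0000 24.0000]
After op 3 tick(8): ref=20.0000 raw=[30.0000 40.0000]
After op 4 tick(8): ref=28.0000 raw=[42.0000 56.0000]
After op 5 tick(3): ref=31.0000 raw=[46.5000 62.0000]
Drift of clock 1 after op 5: 62.0000 - 31.0000 = 31.0000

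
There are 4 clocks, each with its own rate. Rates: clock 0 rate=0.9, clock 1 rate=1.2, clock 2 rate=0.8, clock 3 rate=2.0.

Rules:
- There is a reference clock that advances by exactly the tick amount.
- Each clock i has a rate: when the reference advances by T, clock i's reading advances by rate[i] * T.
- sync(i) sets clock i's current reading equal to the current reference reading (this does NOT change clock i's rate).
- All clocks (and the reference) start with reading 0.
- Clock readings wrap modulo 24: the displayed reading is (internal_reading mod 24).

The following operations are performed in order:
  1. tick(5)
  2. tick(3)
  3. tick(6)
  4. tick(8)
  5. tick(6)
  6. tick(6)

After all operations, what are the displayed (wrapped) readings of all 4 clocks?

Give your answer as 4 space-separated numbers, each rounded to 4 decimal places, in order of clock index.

After op 1 tick(5): ref=5.0000 raw=[4.5000 6.0000 4.0000 10.0000]
After op 2 tick(3): ref=8.0000 raw=[7.2000 9.6000 6.4000 16.0000]
After op 3 tick(6): ref=14.0000 raw=[12.6000 16.8000 11.2000 28.0000]
After op 4 tick(8): ref=22.0000 raw=[19.8000 26.4000 17.6000 44.0000]
After op 5 tick(6): ref=28.0000 raw=[25.2000 33.6000 22.4000 56.0000]
After op 6 tick(6): ref=34.0000 raw=[30.6000 40.8000 27.2000 68.0000]
Wrap final raw readings (mod 24): 30.6000 mod 24 = 6.6000; 40.8000 mod 24 = 16.8000; 27.2000 mod 24 = 3.2000; 68.0000 mod 24 = 20.0000

Answer: 6.6000 16.8000 3.2000 20.0000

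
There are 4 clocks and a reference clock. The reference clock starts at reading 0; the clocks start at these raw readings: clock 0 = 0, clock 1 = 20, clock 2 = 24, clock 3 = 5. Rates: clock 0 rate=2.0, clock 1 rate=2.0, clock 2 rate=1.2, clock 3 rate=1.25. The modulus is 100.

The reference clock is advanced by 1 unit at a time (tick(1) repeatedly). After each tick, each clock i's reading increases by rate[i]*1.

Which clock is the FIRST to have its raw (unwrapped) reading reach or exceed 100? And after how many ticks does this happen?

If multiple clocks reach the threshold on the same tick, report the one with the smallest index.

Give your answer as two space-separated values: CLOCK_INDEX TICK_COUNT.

Answer: 1 40

Derivation:
clock 0: start=0, rate=2.0, needs 100-0 = 100; ticks = ceil(100/2.0) = ceil(50.0000) = 50; reading at tick 50 = 0 + 2.0*50 = 100.0000
clock 1: start=20, rate=2.0, needs 100-20 = 80; ticks = ceil(80/2.0) = ceil(40.0000) = 40; reading at tick 40 = 20 + 2.0*40 = 100.0000
clock 2: start=24, rate=1.2, needs 100-24 = 76; ticks = ceil(76/1.2) = ceil(63.3333) = 64; reading at tick 64 = 24 + 1.2*64 = 100.8000
clock 3: start=5, rate=1.25, needs 100-5 = 95; ticks = ceil(95/1.25) = ceil(76.0000) = 76; reading at tick 76 = 5 + 1.25*76 = 100.0000
Minimum tick count = 40; winners = [1]; smallest index = 1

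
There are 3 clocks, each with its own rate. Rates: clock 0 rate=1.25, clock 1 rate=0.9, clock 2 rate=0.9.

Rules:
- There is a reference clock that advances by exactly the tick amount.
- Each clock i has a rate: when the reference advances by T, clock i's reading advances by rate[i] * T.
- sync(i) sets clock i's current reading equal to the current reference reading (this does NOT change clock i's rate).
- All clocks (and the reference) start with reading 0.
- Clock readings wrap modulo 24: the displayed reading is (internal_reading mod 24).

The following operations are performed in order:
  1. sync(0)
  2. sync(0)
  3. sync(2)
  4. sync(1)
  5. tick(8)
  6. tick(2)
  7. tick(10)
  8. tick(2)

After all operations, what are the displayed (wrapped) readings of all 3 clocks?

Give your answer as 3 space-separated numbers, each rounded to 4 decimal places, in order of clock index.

Answer: 3.5000 19.8000 19.8000

Derivation:
After op 1 sync(0): ref=0.0000 raw=[0.0000 0.0000 0.0000]
After op 2 sync(0): ref=0.0000 raw=[0.0000 0.0000 0.0000]
After op 3 sync(2): ref=0.0000 raw=[0.0000 0.0000 0.0000]
After op 4 sync(1): ref=0.0000 raw=[0.0000 0.0000 0.0000]
After op 5 tick(8): ref=8.0000 raw=[10.0000 7.2000 7.2000]
After op 6 tick(2): ref=10.0000 raw=[12.5000 9.0000 9.0000]
After op 7 tick(10): ref=20.0000 raw=[25.0000 18.0000 18.0000]
After op 8 tick(2): ref=22.0000 raw=[27.5000 19.8000 19.8000]
Wrap final raw readings (mod 24): 27.5000 mod 24 = 3.5000; 19.8000 mod 24 = 19.8000; 19.8000 mod 24 = 19.8000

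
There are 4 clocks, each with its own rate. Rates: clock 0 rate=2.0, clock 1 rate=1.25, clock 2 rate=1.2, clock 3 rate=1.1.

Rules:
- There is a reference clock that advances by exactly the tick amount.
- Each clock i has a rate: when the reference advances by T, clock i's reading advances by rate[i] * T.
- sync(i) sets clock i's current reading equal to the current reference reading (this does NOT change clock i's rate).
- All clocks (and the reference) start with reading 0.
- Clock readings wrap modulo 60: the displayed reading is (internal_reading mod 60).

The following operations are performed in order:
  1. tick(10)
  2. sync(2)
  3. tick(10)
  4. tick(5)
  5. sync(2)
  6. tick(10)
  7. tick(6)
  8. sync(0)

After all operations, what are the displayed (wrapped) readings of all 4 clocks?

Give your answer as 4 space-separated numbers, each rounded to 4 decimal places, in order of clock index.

After op 1 tick(10): ref=10.0000 raw=[20.0000 12.5000 12.0000 11.0000]
After op 2 sync(2): ref=10.0000 raw=[20.0000 12.5000 10.0000 11.0000]
After op 3 tick(10): ref=20.0000 raw=[40.0000 25.0000 22.0000 22.0000]
After op 4 tick(5): ref=25.0000 raw=[50.0000 31.2500 28.0000 27.5000]
After op 5 sync(2): ref=25.0000 raw=[50.0000 31.2500 25.0000 27.5000]
After op 6 tick(10): ref=35.0000 raw=[70.0000 43.7500 37.0000 38.5000]
After op 7 tick(6): ref=41.0000 raw=[82.0000 51.2500 44.2000 45.1000]
After op 8 sync(0): ref=41.0000 raw=[41.0000 51.2500 44.2000 45.1000]
Wrap final raw readings (mod 60): 41.0000 mod 60 = 41.0000; 51.2500 mod 60 = 51.2500; 44.2000 mod 60 = 44.2000; 45.1000 mod 60 = 45.1000

Answer: 41.0000 51.2500 44.2000 45.1000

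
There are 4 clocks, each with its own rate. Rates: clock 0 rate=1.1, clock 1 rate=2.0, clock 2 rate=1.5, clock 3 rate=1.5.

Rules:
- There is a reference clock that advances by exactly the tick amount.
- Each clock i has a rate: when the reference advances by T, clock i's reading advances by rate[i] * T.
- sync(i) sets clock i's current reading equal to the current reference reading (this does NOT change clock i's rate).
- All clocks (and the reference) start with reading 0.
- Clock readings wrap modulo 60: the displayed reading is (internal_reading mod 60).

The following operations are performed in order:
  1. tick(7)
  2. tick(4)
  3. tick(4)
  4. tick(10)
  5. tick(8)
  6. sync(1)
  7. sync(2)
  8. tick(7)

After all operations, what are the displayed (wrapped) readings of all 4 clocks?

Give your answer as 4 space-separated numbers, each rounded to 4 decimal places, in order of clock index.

After op 1 tick(7): ref=7.0000 raw=[7.7000 14.0000 10.5000 10.5000]
After op 2 tick(4): ref=11.0000 raw=[12.1000 22.0000 16.5000 16.5000]
After op 3 tick(4): ref=15.0000 raw=[16.5000 30.0000 22.5000 22.5000]
After op 4 tick(10): ref=25.0000 raw=[27.5000 50.0000 37.5000 37.5000]
After op 5 tick(8): ref=33.0000 raw=[36.3000 66.0000 49.5000 49.5000]
After op 6 sync(1): ref=33.0000 raw=[36.3000 33.0000 49.5000 49.5000]
After op 7 sync(2): ref=33.0000 raw=[36.3000 33.0000 33.0000 49.5000]
After op 8 tick(7): ref=40.0000 raw=[44.0000 47.0000 43.5000 60.0000]
Wrap final raw readings (mod 60): 44.0000 mod 60 = 44.0000; 47.0000 mod 60 = 47.0000; 43.5000 mod 60 = 43.5000; 60.0000 mod 60 = 0.0000

Answer: 44.0000 47.0000 43.5000 0.0000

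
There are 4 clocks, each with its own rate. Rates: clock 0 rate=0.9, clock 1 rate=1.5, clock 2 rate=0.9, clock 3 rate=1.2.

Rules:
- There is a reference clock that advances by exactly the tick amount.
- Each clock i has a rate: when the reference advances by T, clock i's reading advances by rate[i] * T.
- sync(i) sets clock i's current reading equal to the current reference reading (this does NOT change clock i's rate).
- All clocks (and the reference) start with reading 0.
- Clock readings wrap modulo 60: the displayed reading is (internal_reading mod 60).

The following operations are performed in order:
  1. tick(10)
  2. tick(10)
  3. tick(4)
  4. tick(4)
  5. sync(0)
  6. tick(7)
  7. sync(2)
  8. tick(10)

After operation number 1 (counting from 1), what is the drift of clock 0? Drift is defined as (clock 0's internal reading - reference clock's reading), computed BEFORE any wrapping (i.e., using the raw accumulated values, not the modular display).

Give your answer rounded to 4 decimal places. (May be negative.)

Answer: -1.0000

Derivation:
After op 1 tick(10): ref=10.0000 raw=[9.0000 15.0000 9.0000 12.0000]
Drift of clock 0 after op 1: 9.0000 - 10.0000 = -1.0000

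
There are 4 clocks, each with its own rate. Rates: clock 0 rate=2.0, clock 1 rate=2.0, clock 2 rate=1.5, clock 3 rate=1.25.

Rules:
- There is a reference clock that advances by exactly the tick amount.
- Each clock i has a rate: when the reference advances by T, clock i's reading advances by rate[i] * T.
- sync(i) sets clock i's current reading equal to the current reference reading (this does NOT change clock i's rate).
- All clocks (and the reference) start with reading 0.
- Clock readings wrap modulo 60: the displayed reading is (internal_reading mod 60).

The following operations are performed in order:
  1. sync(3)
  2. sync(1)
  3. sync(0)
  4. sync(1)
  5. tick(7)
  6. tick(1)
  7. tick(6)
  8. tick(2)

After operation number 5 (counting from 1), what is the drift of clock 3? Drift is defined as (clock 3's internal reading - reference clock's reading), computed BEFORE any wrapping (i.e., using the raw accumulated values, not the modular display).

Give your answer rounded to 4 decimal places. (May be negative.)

After op 1 sync(3): ref=0.0000 raw=[0.0000 0.0000 0.0000 0.0000]
After op 2 sync(1): ref=0.0000 raw=[0.0000 0.0000 0.0000 0.0000]
After op 3 sync(0): ref=0.0000 raw=[0.0000 0.0000 0.0000 0.0000]
After op 4 sync(1): ref=0.0000 raw=[0.0000 0.0000 0.0000 0.0000]
After op 5 tick(7): ref=7.0000 raw=[14.0000 14.0000 10.5000 8.7500]
Drift of clock 3 after op 5: 8.7500 - 7.0000 = 1.7500

Answer: 1.7500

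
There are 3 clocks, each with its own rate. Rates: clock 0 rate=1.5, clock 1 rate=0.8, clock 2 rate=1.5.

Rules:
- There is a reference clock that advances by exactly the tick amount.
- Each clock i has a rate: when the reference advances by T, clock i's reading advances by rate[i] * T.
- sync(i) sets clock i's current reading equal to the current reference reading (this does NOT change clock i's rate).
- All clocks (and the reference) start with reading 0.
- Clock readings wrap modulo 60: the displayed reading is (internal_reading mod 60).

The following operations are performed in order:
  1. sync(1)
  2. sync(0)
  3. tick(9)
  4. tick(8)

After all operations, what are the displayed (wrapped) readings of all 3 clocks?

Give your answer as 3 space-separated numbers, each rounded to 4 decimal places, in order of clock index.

After op 1 sync(1): ref=0.0000 raw=[0.0000 0.0000 0.0000]
After op 2 sync(0): ref=0.0000 raw=[0.0000 0.0000 0.0000]
After op 3 tick(9): ref=9.0000 raw=[13.5000 7.2000 13.5000]
After op 4 tick(8): ref=17.0000 raw=[25.5000 13.6000 25.5000]
Wrap final raw readings (mod 60): 25.5000 mod 60 = 25.5000; 13.6000 mod 60 = 13.6000; 25.5000 mod 60 = 25.5000

Answer: 25.5000 13.6000 25.5000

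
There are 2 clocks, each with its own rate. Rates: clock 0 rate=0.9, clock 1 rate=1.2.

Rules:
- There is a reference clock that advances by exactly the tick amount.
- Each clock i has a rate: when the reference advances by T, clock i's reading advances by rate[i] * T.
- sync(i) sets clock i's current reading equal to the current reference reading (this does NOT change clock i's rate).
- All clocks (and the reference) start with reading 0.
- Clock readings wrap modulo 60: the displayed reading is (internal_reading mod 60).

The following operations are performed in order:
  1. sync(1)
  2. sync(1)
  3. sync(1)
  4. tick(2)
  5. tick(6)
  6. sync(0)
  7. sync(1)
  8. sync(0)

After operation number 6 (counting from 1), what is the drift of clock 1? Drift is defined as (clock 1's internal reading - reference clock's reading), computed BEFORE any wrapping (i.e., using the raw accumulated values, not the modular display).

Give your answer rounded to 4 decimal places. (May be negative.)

Answer: 1.6000

Derivation:
After op 1 sync(1): ref=0.0000 raw=[0.0000 0.0000]
After op 2 sync(1): ref=0.0000 raw=[0.0000 0.0000]
After op 3 sync(1): ref=0.0000 raw=[0.0000 0.0000]
After op 4 tick(2): ref=2.0000 raw=[1.8000 2.4000]
After op 5 tick(6): ref=8.0000 raw=[7.2000 9.6000]
After op 6 sync(0): ref=8.0000 raw=[8.0000 9.6000]
Drift of clock 1 after op 6: 9.6000 - 8.0000 = 1.6000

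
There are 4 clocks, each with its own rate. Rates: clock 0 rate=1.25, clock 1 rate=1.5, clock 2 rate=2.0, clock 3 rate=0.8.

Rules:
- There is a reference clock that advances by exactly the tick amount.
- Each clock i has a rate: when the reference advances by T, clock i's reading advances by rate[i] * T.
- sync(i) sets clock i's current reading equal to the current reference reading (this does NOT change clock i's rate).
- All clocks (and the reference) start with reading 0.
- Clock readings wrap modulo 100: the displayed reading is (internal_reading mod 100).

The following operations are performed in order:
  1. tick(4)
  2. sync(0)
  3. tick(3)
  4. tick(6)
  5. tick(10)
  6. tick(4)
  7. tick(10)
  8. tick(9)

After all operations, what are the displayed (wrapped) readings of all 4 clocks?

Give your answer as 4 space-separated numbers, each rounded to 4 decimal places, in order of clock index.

Answer: 56.5000 69.0000 92.0000 36.8000

Derivation:
After op 1 tick(4): ref=4.0000 raw=[5.0000 6.0000 8.0000 3.2000]
After op 2 sync(0): ref=4.0000 raw=[4.0000 6.0000 8.0000 3.2000]
After op 3 tick(3): ref=7.0000 raw=[7.7500 10.5000 14.0000 5.6000]
After op 4 tick(6): ref=13.0000 raw=[15.2500 19.5000 26.0000 10.4000]
After op 5 tick(10): ref=23.0000 raw=[27.7500 34.5000 46.0000 18.4000]
After op 6 tick(4): ref=27.0000 raw=[32.7500 40.5000 54.0000 21.6000]
After op 7 tick(10): ref=37.0000 raw=[45.2500 55.5000 74.0000 29.6000]
After op 8 tick(9): ref=46.0000 raw=[56.5000 69.0000 92.0000 36.8000]
Wrap final raw readings (mod 100): 56.5000 mod 100 = 56.5000; 69.0000 mod 100 = 69.0000; 92.0000 mod 100 = 92.0000; 36.8000 mod 100 = 36.8000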